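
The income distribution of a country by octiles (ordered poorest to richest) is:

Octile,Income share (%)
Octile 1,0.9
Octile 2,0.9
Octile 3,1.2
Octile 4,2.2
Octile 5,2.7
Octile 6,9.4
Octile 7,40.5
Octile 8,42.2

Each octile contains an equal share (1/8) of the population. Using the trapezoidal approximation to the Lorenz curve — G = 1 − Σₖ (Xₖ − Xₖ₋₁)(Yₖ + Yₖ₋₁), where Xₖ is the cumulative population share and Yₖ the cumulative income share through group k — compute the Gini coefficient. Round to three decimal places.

0.640

Cumulative income shares Yₖ: 0.0090, 0.0180, 0.0300, 0.0520, 0.0790, 0.1730, 0.5780, 1.0000
Σ (Xₖ−Xₖ₋₁)(Yₖ+Yₖ₋₁) = (1/8)(0.0090+0.0000) + (1/8)(0.0180+0.0090) + (1/8)(0.0300+0.0180) + (1/8)(0.0520+0.0300) + (1/8)(0.0790+0.0520) + (1/8)(0.1730+0.0790) + (1/8)(0.5780+0.1730) + (1/8)(1.0000+0.5780)
  = 0.0011 + 0.0034 + 0.0060 + 0.0103 + 0.0164 + 0.0315 + 0.0939 + 0.1973 = 0.3598
G = 1 − 0.3598 = 0.6402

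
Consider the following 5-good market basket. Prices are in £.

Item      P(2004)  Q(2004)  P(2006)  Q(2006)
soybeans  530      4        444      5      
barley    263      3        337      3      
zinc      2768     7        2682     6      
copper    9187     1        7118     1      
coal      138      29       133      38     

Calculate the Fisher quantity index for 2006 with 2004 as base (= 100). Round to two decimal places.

Laspeyres component (base-period weights):
ΣP(2004)Q(2006) = 530×5 + 263×3 + 2768×6 + 9187×1 + 138×38 = 2650 + 789 + 16608 + 9187 + 5244 = 34478
ΣP(2004)Q(2004) = 530×4 + 263×3 + 2768×7 + 9187×1 + 138×29 = 2120 + 789 + 19376 + 9187 + 4002 = 35474
L = 34478 / 35474 × 100 = 97.1923
Paasche component (current-period weights):
ΣP(2006)Q(2006) = 444×5 + 337×3 + 2682×6 + 7118×1 + 133×38 = 2220 + 1011 + 16092 + 7118 + 5054 = 31495
ΣP(2006)Q(2004) = 444×4 + 337×3 + 2682×7 + 7118×1 + 133×29 = 1776 + 1011 + 18774 + 7118 + 3857 = 32536
P = 31495 / 32536 × 100 = 96.8005
Fisher = √(L × P) = √(97.1923 × 96.8005) = 96.9962

97.00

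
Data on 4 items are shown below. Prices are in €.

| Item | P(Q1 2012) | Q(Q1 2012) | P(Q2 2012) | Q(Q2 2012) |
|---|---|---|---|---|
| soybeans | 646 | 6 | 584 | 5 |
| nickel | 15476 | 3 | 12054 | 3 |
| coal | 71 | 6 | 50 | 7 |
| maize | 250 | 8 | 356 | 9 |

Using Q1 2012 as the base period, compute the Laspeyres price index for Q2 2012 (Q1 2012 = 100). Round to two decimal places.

81.19

Laspeyres price index uses base-period quantities as weights.
ΣP(Q2 2012)·Q(Q1 2012) = 584×6 + 12054×3 + 50×6 + 356×8 = 3504 + 36162 + 300 + 2848 = 42814
ΣP(Q1 2012)·Q(Q1 2012) = 646×6 + 15476×3 + 71×6 + 250×8 = 3876 + 46428 + 426 + 2000 = 52730
Index = 42814 / 52730 × 100 = 81.1948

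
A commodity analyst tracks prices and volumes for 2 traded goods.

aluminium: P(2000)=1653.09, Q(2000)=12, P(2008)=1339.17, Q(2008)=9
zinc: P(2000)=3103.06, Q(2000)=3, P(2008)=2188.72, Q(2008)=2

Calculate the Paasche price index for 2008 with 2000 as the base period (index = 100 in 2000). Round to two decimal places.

Paasche price index uses current-period quantities as weights.
ΣP(2008)·Q(2008) = 1339.17×9 + 2188.72×2 = 12052.53 + 4377.44 = 16429.97
ΣP(2000)·Q(2008) = 1653.09×9 + 3103.06×2 = 14877.81 + 6206.12 = 21083.93
Index = 16429.97 / 21083.93 × 100 = 77.9265

77.93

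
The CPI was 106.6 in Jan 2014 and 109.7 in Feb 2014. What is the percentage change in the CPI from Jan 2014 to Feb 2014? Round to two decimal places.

2.91%

Change = (109.7 − 106.6) / 106.6 × 100
       = 3.1 / 106.6 × 100 = 2.9081%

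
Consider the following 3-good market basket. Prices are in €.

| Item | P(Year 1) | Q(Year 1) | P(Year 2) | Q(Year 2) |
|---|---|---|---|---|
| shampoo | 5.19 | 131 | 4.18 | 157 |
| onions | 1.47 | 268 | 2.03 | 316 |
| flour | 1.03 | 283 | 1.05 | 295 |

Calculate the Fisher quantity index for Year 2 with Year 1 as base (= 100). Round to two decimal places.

Laspeyres component (base-period weights):
ΣP(Year 1)Q(Year 2) = 5.19×157 + 1.47×316 + 1.03×295 = 814.83 + 464.52 + 303.85 = 1583.2
ΣP(Year 1)Q(Year 1) = 5.19×131 + 1.47×268 + 1.03×283 = 679.89 + 393.96 + 291.49 = 1365.34
L = 1583.2 / 1365.34 × 100 = 115.9565
Paasche component (current-period weights):
ΣP(Year 2)Q(Year 2) = 4.18×157 + 2.03×316 + 1.05×295 = 656.26 + 641.48 + 309.75 = 1607.49
ΣP(Year 2)Q(Year 1) = 4.18×131 + 2.03×268 + 1.05×283 = 547.58 + 544.04 + 297.15 = 1388.77
P = 1607.49 / 1388.77 × 100 = 115.7492
Fisher = √(L × P) = √(115.9565 × 115.7492) = 115.8528

115.85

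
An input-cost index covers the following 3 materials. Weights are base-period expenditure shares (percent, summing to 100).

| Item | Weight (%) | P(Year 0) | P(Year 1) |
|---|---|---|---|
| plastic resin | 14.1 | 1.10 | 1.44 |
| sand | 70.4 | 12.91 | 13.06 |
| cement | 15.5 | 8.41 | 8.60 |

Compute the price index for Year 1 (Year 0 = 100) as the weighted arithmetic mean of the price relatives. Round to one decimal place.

105.5

plastic resin: 14.1 × (1.44/1.10) = 14.1 × 1.309091 = 18.4582
sand: 70.4 × (13.06/12.91) = 70.4 × 1.011619 = 71.2180
cement: 15.5 × (8.60/8.41) = 15.5 × 1.022592 = 15.8502
Index = Σ wᵢ·(p₁ᵢ/p₀ᵢ) = 18.4582 + 71.2180 + 15.8502 = 105.5263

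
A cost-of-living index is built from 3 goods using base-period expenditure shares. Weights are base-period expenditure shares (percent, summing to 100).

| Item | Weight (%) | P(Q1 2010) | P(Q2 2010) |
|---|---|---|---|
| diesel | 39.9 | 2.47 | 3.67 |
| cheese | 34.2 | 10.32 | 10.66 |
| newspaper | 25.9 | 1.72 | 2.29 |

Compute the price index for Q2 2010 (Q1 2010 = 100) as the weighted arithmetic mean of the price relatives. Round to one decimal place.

129.1

diesel: 39.9 × (3.67/2.47) = 39.9 × 1.485830 = 59.2846
cheese: 34.2 × (10.66/10.32) = 34.2 × 1.032946 = 35.3267
newspaper: 25.9 × (2.29/1.72) = 25.9 × 1.331395 = 34.4831
Index = Σ wᵢ·(p₁ᵢ/p₀ᵢ) = 59.2846 + 35.3267 + 34.4831 = 129.0945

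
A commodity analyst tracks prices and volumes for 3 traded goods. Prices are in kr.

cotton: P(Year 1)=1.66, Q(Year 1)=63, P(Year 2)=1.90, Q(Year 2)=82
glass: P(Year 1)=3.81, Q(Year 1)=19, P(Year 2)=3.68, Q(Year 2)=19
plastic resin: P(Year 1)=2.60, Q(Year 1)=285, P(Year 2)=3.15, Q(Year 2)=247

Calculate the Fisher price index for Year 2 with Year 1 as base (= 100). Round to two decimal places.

Laspeyres component (base-period weights):
ΣP(Year 2)Q(Year 1) = 1.90×63 + 3.68×19 + 3.15×285 = 119.7 + 69.92 + 897.75 = 1087.37
ΣP(Year 1)Q(Year 1) = 1.66×63 + 3.81×19 + 2.60×285 = 104.58 + 72.39 + 741 = 917.97
L = 1087.37 / 917.97 × 100 = 118.4538
Paasche component (current-period weights):
ΣP(Year 2)Q(Year 2) = 1.90×82 + 3.68×19 + 3.15×247 = 155.8 + 69.92 + 778.05 = 1003.77
ΣP(Year 1)Q(Year 2) = 1.66×82 + 3.81×19 + 2.60×247 = 136.12 + 72.39 + 642.2 = 850.71
P = 1003.77 / 850.71 × 100 = 117.9920
Fisher = √(L × P) = √(118.4538 × 117.9920) = 118.2227

118.22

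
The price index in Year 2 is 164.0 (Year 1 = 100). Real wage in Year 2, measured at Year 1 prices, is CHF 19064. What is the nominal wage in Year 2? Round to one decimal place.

31265.0

Nominal = Real × (Index/100) = 19064 × (164.0/100)
        = 19064 × 1.640 = 31264.9600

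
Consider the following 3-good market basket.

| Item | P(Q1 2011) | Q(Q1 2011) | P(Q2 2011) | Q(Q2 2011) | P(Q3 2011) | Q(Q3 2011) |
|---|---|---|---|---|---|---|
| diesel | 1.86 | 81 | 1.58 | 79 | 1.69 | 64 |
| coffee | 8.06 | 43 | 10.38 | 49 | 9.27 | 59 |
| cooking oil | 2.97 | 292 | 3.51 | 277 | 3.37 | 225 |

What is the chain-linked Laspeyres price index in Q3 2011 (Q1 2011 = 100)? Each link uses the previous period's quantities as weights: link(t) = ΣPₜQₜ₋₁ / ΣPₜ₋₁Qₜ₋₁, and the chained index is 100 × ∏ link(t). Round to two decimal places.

111.04

Link Q1 2011→Q2 2011:
ΣP(Q2 2011)Q(Q1 2011) = 1.58×81 + 10.38×43 + 3.51×292 = 127.98 + 446.34 + 1024.92 = 1599.24
ΣP(Q1 2011)Q(Q1 2011) = 1.86×81 + 8.06×43 + 2.97×292 = 150.66 + 346.58 + 867.24 = 1364.48
link = 1599.24/1364.48 = 1.172051
Link Q2 2011→Q3 2011:
ΣP(Q3 2011)Q(Q2 2011) = 1.69×79 + 9.27×49 + 3.37×277 = 133.51 + 454.23 + 933.49 = 1521.23
ΣP(Q2 2011)Q(Q2 2011) = 1.58×79 + 10.38×49 + 3.51×277 = 124.82 + 508.62 + 972.27 = 1605.71
link = 1521.23/1605.71 = 0.947388
Chained index = 100 × 1.172051 × 0.947388 = 111.0387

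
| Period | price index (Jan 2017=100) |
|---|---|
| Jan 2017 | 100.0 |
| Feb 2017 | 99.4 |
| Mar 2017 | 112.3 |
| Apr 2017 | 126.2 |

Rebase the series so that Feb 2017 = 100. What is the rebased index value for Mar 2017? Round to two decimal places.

112.98

Rebased(Mar 2017) = 112.3 / 99.4 × 100 = 112.9779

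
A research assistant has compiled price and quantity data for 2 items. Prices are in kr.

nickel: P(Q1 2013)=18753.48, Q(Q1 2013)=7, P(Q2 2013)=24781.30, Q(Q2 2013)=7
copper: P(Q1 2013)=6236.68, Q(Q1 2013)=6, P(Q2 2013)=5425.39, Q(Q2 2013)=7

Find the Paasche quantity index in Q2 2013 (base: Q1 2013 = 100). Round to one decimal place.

Paasche quantity index uses current-period prices as weights.
ΣP(Q2 2013)·Q(Q2 2013) = 24781.30×7 + 5425.39×7 = 173469.1 + 37977.73 = 211446.83
ΣP(Q2 2013)·Q(Q1 2013) = 24781.30×7 + 5425.39×6 = 173469.1 + 32552.34 = 206021.44
Index = 211446.83 / 206021.44 × 100 = 102.6334

102.6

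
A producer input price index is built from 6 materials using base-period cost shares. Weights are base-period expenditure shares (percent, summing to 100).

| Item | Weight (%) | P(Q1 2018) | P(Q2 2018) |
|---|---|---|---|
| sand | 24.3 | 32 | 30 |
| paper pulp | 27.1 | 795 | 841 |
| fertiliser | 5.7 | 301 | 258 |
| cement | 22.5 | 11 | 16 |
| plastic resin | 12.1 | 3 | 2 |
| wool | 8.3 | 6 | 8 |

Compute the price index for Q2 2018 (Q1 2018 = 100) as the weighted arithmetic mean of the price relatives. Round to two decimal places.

sand: 24.3 × (30/32) = 24.3 × 0.937500 = 22.7812
paper pulp: 27.1 × (841/795) = 27.1 × 1.057862 = 28.6681
fertiliser: 5.7 × (258/301) = 5.7 × 0.857143 = 4.8857
cement: 22.5 × (16/11) = 22.5 × 1.454545 = 32.7273
plastic resin: 12.1 × (2/3) = 12.1 × 0.666667 = 8.0667
wool: 8.3 × (8/6) = 8.3 × 1.333333 = 11.0667
Index = Σ wᵢ·(p₁ᵢ/p₀ᵢ) = 22.7812 + 28.6681 + 4.8857 + 32.7273 + 8.0667 + 11.0667 = 108.1956

108.20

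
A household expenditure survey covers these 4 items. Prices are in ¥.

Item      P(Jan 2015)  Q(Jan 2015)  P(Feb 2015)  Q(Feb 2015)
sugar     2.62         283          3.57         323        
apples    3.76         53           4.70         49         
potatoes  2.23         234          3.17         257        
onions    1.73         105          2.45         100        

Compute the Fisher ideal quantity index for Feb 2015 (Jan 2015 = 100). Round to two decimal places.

108.11

Laspeyres component (base-period weights):
ΣP(Jan 2015)Q(Feb 2015) = 2.62×323 + 3.76×49 + 2.23×257 + 1.73×100 = 846.26 + 184.24 + 573.11 + 173 = 1776.61
ΣP(Jan 2015)Q(Jan 2015) = 2.62×283 + 3.76×53 + 2.23×234 + 1.73×105 = 741.46 + 199.28 + 521.82 + 181.65 = 1644.21
L = 1776.61 / 1644.21 × 100 = 108.0525
Paasche component (current-period weights):
ΣP(Feb 2015)Q(Feb 2015) = 3.57×323 + 4.70×49 + 3.17×257 + 2.45×100 = 1153.11 + 230.3 + 814.69 + 245 = 2443.1
ΣP(Feb 2015)Q(Jan 2015) = 3.57×283 + 4.70×53 + 3.17×234 + 2.45×105 = 1010.31 + 249.1 + 741.78 + 257.25 = 2258.44
P = 2443.1 / 2258.44 × 100 = 108.1764
Fisher = √(L × P) = √(108.0525 × 108.1764) = 108.1145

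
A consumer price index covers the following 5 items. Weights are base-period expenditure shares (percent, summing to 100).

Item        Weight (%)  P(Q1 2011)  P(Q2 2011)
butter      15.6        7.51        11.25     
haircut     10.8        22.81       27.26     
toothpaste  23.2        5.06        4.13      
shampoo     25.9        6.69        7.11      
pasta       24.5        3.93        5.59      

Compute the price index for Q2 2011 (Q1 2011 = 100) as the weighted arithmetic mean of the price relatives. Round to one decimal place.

butter: 15.6 × (11.25/7.51) = 15.6 × 1.498003 = 23.3688
haircut: 10.8 × (27.26/22.81) = 10.8 × 1.195090 = 12.9070
toothpaste: 23.2 × (4.13/5.06) = 23.2 × 0.816206 = 18.9360
shampoo: 25.9 × (7.11/6.69) = 25.9 × 1.062780 = 27.5260
pasta: 24.5 × (5.59/3.93) = 24.5 × 1.422392 = 34.8486
Index = Σ wᵢ·(p₁ᵢ/p₀ᵢ) = 23.3688 + 12.9070 + 18.9360 + 27.5260 + 34.8486 = 117.5864

117.6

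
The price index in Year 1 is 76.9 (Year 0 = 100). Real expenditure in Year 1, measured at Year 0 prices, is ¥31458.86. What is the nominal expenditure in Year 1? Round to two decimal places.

24191.86

Nominal = Real × (Index/100) = 31458.86 × (76.9/100)
        = 31458.86 × 0.769 = 24191.8633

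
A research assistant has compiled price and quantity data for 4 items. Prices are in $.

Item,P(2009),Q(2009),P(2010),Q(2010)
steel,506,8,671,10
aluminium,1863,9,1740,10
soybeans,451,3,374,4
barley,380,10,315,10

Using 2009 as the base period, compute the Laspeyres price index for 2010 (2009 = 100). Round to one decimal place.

Laspeyres price index uses base-period quantities as weights.
ΣP(2010)·Q(2009) = 671×8 + 1740×9 + 374×3 + 315×10 = 5368 + 15660 + 1122 + 3150 = 25300
ΣP(2009)·Q(2009) = 506×8 + 1863×9 + 451×3 + 380×10 = 4048 + 16767 + 1353 + 3800 = 25968
Index = 25300 / 25968 × 100 = 97.4276

97.4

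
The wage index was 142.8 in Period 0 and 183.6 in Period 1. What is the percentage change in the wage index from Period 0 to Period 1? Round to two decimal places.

Change = (183.6 − 142.8) / 142.8 × 100
       = 40.8 / 142.8 × 100 = 28.5714%

28.57%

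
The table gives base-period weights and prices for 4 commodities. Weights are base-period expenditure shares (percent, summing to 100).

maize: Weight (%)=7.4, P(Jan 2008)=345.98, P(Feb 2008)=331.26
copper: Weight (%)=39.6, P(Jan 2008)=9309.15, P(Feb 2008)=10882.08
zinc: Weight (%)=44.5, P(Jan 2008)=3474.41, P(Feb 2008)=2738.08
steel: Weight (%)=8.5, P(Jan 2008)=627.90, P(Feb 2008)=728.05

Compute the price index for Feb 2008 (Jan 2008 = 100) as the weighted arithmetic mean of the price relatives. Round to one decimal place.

98.3

maize: 7.4 × (331.26/345.98) = 7.4 × 0.957454 = 7.0852
copper: 39.6 × (10882.08/9309.15) = 39.6 × 1.168966 = 46.2911
zinc: 44.5 × (2738.08/3474.41) = 44.5 × 0.788070 = 35.0691
steel: 8.5 × (728.05/627.90) = 8.5 × 1.159500 = 9.8557
Index = Σ wᵢ·(p₁ᵢ/p₀ᵢ) = 7.0852 + 46.2911 + 35.0691 + 9.8557 = 98.3011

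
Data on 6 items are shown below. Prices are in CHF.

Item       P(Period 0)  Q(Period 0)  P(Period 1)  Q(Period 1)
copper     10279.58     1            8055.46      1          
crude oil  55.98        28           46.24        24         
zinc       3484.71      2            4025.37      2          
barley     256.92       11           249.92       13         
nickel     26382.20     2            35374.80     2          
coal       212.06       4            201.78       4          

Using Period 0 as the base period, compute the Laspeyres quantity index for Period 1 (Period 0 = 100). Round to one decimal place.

100.4

Laspeyres quantity index uses base-period prices as weights.
ΣP(Period 0)·Q(Period 1) = 10279.58×1 + 55.98×24 + 3484.71×2 + 256.92×13 + 26382.20×2 + 212.06×4 = 10279.58 + 1343.52 + 6969.42 + 3339.96 + 52764.4 + 848.24 = 75545.12
ΣP(Period 0)·Q(Period 0) = 10279.58×1 + 55.98×28 + 3484.71×2 + 256.92×11 + 26382.20×2 + 212.06×4 = 10279.58 + 1567.44 + 6969.42 + 2826.12 + 52764.4 + 848.24 = 75255.2
Index = 75545.12 / 75255.2 × 100 = 100.3852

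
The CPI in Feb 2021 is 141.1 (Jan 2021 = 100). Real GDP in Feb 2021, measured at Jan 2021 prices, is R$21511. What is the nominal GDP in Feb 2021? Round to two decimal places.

Nominal = Real × (Index/100) = 21511 × (141.1/100)
        = 21511 × 1.411 = 30352.0210

30352.02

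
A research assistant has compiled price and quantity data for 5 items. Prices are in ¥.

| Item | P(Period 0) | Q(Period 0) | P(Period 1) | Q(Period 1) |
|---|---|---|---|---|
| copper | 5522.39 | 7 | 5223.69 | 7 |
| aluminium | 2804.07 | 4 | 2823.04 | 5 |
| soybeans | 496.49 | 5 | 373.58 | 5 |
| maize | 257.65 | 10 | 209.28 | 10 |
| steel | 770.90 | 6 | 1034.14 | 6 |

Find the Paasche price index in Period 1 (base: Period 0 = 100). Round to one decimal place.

Paasche price index uses current-period quantities as weights.
ΣP(Period 1)·Q(Period 1) = 5223.69×7 + 2823.04×5 + 373.58×5 + 209.28×10 + 1034.14×6 = 36565.83 + 14115.2 + 1867.9 + 2092.8 + 6204.84 = 60846.57
ΣP(Period 0)·Q(Period 1) = 5522.39×7 + 2804.07×5 + 496.49×5 + 257.65×10 + 770.90×6 = 38656.73 + 14020.35 + 2482.45 + 2576.5 + 4625.4 = 62361.43
Index = 60846.57 / 62361.43 × 100 = 97.5708

97.6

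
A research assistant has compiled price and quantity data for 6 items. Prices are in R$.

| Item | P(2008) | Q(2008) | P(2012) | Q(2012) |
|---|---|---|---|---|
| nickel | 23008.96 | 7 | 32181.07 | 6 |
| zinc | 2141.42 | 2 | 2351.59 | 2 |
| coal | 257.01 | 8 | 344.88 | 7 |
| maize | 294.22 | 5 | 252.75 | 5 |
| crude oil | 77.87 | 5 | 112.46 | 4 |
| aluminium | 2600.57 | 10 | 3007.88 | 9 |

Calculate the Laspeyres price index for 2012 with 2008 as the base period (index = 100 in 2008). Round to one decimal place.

Laspeyres price index uses base-period quantities as weights.
ΣP(2012)·Q(2008) = 32181.07×7 + 2351.59×2 + 344.88×8 + 252.75×5 + 112.46×5 + 3007.88×10 = 225267.49 + 4703.18 + 2759.04 + 1263.75 + 562.3 + 30078.8 = 264634.56
ΣP(2008)·Q(2008) = 23008.96×7 + 2141.42×2 + 257.01×8 + 294.22×5 + 77.87×5 + 2600.57×10 = 161062.72 + 4282.84 + 2056.08 + 1471.1 + 389.35 + 26005.7 = 195267.79
Index = 264634.56 / 195267.79 × 100 = 135.5239

135.5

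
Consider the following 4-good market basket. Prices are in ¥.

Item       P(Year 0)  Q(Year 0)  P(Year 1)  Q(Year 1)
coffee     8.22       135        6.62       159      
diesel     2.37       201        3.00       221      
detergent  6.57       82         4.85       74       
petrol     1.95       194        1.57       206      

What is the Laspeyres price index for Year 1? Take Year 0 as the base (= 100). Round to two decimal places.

87.85

Laspeyres price index uses base-period quantities as weights.
ΣP(Year 1)·Q(Year 0) = 6.62×135 + 3.00×201 + 4.85×82 + 1.57×194 = 893.7 + 603 + 397.7 + 304.58 = 2198.98
ΣP(Year 0)·Q(Year 0) = 8.22×135 + 2.37×201 + 6.57×82 + 1.95×194 = 1109.7 + 476.37 + 538.74 + 378.3 = 2503.11
Index = 2198.98 / 2503.11 × 100 = 87.8499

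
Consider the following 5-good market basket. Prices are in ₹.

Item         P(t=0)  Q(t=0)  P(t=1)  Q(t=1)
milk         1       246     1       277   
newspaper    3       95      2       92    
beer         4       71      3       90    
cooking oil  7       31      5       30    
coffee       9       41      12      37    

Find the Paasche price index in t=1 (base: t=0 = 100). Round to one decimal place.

91.0

Paasche price index uses current-period quantities as weights.
ΣP(t=1)·Q(t=1) = 1×277 + 2×92 + 3×90 + 5×30 + 12×37 = 277 + 184 + 270 + 150 + 444 = 1325
ΣP(t=0)·Q(t=1) = 1×277 + 3×92 + 4×90 + 7×30 + 9×37 = 277 + 276 + 360 + 210 + 333 = 1456
Index = 1325 / 1456 × 100 = 91.0027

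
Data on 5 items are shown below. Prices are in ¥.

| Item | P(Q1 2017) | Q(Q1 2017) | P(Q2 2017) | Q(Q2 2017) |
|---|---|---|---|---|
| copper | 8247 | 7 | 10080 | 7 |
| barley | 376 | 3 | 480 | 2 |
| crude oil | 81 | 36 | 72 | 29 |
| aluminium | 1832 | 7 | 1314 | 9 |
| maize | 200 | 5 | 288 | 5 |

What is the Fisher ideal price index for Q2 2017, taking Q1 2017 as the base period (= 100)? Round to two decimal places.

111.83

Laspeyres component (base-period weights):
ΣP(Q2 2017)Q(Q1 2017) = 10080×7 + 480×3 + 72×36 + 1314×7 + 288×5 = 70560 + 1440 + 2592 + 9198 + 1440 = 85230
ΣP(Q1 2017)Q(Q1 2017) = 8247×7 + 376×3 + 81×36 + 1832×7 + 200×5 = 57729 + 1128 + 2916 + 12824 + 1000 = 75597
L = 85230 / 75597 × 100 = 112.7426
Paasche component (current-period weights):
ΣP(Q2 2017)Q(Q2 2017) = 10080×7 + 480×2 + 72×29 + 1314×9 + 288×5 = 70560 + 960 + 2088 + 11826 + 1440 = 86874
ΣP(Q1 2017)Q(Q2 2017) = 8247×7 + 376×2 + 81×29 + 1832×9 + 200×5 = 57729 + 752 + 2349 + 16488 + 1000 = 78318
P = 86874 / 78318 × 100 = 110.9247
Fisher = √(L × P) = √(112.7426 × 110.9247) = 111.8299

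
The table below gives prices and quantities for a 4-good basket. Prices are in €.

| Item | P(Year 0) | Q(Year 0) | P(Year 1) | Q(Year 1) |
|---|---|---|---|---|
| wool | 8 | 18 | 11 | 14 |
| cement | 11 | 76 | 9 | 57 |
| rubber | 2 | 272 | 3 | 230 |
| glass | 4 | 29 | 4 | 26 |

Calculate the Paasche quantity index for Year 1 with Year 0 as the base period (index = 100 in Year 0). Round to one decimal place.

80.5

Paasche quantity index uses current-period prices as weights.
ΣP(Year 1)·Q(Year 1) = 11×14 + 9×57 + 3×230 + 4×26 = 154 + 513 + 690 + 104 = 1461
ΣP(Year 1)·Q(Year 0) = 11×18 + 9×76 + 3×272 + 4×29 = 198 + 684 + 816 + 116 = 1814
Index = 1461 / 1814 × 100 = 80.5402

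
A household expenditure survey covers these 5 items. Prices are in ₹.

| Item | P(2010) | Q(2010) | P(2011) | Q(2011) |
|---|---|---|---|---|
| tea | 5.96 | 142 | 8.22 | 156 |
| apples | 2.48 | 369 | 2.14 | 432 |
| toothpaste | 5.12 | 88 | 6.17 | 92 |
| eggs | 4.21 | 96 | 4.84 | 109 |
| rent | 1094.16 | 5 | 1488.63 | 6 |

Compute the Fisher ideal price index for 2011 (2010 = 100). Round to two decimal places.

128.76

Laspeyres component (base-period weights):
ΣP(2011)Q(2010) = 8.22×142 + 2.14×369 + 6.17×88 + 4.84×96 + 1488.63×5 = 1167.24 + 789.66 + 542.96 + 464.64 + 7443.15 = 10407.65
ΣP(2010)Q(2010) = 5.96×142 + 2.48×369 + 5.12×88 + 4.21×96 + 1094.16×5 = 846.32 + 915.12 + 450.56 + 404.16 + 5470.8 = 8086.96
L = 10407.65 / 8086.96 × 100 = 128.6967
Paasche component (current-period weights):
ΣP(2011)Q(2011) = 8.22×156 + 2.14×432 + 6.17×92 + 4.84×109 + 1488.63×6 = 1282.32 + 924.48 + 567.64 + 527.56 + 8931.78 = 12233.78
ΣP(2010)Q(2011) = 5.96×156 + 2.48×432 + 5.12×92 + 4.21×109 + 1094.16×6 = 929.76 + 1071.36 + 471.04 + 458.89 + 6564.96 = 9496.01
P = 12233.78 / 9496.01 × 100 = 128.8307
Fisher = √(L × P) = √(128.6967 × 128.8307) = 128.7637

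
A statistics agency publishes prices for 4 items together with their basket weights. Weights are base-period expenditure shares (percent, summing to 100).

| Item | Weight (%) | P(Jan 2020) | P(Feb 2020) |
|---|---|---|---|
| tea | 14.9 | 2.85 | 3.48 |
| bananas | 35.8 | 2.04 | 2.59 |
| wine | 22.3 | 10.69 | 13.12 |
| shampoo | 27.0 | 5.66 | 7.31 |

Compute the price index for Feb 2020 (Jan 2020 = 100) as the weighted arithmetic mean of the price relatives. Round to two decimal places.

125.89

tea: 14.9 × (3.48/2.85) = 14.9 × 1.221053 = 18.1937
bananas: 35.8 × (2.59/2.04) = 35.8 × 1.269608 = 45.4520
wine: 22.3 × (13.12/10.69) = 22.3 × 1.227315 = 27.3691
shampoo: 27.0 × (7.31/5.66) = 27.0 × 1.291519 = 34.8710
Index = Σ wᵢ·(p₁ᵢ/p₀ᵢ) = 18.1937 + 45.4520 + 27.3691 + 34.8710 = 125.8858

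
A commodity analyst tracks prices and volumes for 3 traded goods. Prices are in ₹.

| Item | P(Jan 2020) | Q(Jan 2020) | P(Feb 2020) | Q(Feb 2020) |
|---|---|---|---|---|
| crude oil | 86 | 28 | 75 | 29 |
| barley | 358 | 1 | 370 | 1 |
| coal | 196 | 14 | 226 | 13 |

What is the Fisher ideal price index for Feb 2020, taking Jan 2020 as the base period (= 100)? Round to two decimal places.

Laspeyres component (base-period weights):
ΣP(Feb 2020)Q(Jan 2020) = 75×28 + 370×1 + 226×14 = 2100 + 370 + 3164 = 5634
ΣP(Jan 2020)Q(Jan 2020) = 86×28 + 358×1 + 196×14 = 2408 + 358 + 2744 = 5510
L = 5634 / 5510 × 100 = 102.2505
Paasche component (current-period weights):
ΣP(Feb 2020)Q(Feb 2020) = 75×29 + 370×1 + 226×13 = 2175 + 370 + 2938 = 5483
ΣP(Jan 2020)Q(Feb 2020) = 86×29 + 358×1 + 196×13 = 2494 + 358 + 2548 = 5400
P = 5483 / 5400 × 100 = 101.5370
Fisher = √(L × P) = √(102.2505 × 101.5370) = 101.8931

101.89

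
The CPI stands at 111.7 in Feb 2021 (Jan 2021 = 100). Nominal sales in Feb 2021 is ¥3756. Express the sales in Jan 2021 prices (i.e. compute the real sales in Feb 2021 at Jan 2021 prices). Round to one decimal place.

Real = Nominal ÷ (Index/100) = 3756 ÷ (111.7/100)
     = 3756 ÷ 1.117 = 3362.5783

3362.6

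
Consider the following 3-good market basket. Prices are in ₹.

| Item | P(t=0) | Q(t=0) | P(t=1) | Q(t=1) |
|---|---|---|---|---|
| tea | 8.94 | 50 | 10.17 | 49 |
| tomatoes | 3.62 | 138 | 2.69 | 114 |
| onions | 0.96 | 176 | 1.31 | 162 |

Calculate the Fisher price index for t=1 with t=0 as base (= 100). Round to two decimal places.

Laspeyres component (base-period weights):
ΣP(t=1)Q(t=0) = 10.17×50 + 2.69×138 + 1.31×176 = 508.5 + 371.22 + 230.56 = 1110.28
ΣP(t=0)Q(t=0) = 8.94×50 + 3.62×138 + 0.96×176 = 447 + 499.56 + 168.96 = 1115.52
L = 1110.28 / 1115.52 × 100 = 99.5303
Paasche component (current-period weights):
ΣP(t=1)Q(t=1) = 10.17×49 + 2.69×114 + 1.31×162 = 498.33 + 306.66 + 212.22 = 1017.21
ΣP(t=0)Q(t=1) = 8.94×49 + 3.62×114 + 0.96×162 = 438.06 + 412.68 + 155.52 = 1006.26
P = 1017.21 / 1006.26 × 100 = 101.0882
Fisher = √(L × P) = √(99.5303 × 101.0882) = 100.3062

100.31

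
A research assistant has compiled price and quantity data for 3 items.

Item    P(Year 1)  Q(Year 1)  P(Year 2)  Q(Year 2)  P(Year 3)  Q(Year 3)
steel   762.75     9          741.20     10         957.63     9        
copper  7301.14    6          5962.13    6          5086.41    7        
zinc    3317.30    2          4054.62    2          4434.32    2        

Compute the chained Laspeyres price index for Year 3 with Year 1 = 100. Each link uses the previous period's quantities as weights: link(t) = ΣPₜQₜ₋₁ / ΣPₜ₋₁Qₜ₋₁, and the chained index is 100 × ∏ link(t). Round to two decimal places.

Link Year 1→Year 2:
ΣP(Year 2)Q(Year 1) = 741.20×9 + 5962.13×6 + 4054.62×2 = 6670.8 + 35772.78 + 8109.24 = 50552.82
ΣP(Year 1)Q(Year 1) = 762.75×9 + 7301.14×6 + 3317.30×2 = 6864.75 + 43806.84 + 6634.6 = 57306.19
link = 50552.82/57306.19 = 0.882153
Link Year 2→Year 3:
ΣP(Year 3)Q(Year 2) = 957.63×10 + 5086.41×6 + 4434.32×2 = 9576.3 + 30518.46 + 8868.64 = 48963.4
ΣP(Year 2)Q(Year 2) = 741.20×10 + 5962.13×6 + 4054.62×2 = 7412 + 35772.78 + 8109.24 = 51294.02
link = 48963.4/51294.02 = 0.954564
Chained index = 100 × 0.882153 × 0.954564 = 84.2071

84.21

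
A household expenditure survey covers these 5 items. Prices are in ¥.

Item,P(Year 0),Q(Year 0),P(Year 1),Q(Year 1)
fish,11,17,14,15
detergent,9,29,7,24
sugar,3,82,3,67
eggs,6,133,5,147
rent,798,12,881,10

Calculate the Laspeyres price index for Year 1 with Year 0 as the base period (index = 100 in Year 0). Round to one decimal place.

107.7

Laspeyres price index uses base-period quantities as weights.
ΣP(Year 1)·Q(Year 0) = 14×17 + 7×29 + 3×82 + 5×133 + 881×12 = 238 + 203 + 246 + 665 + 10572 = 11924
ΣP(Year 0)·Q(Year 0) = 11×17 + 9×29 + 3×82 + 6×133 + 798×12 = 187 + 261 + 246 + 798 + 9576 = 11068
Index = 11924 / 11068 × 100 = 107.7340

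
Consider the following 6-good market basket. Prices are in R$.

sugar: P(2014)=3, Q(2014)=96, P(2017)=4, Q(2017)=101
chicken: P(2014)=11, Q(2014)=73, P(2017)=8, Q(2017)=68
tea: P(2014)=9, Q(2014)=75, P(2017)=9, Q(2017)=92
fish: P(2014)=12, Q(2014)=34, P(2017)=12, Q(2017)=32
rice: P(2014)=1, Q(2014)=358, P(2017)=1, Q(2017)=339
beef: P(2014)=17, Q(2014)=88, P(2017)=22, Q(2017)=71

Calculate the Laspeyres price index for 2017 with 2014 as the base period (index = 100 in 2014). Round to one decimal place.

Laspeyres price index uses base-period quantities as weights.
ΣP(2017)·Q(2014) = 4×96 + 8×73 + 9×75 + 12×34 + 1×358 + 22×88 = 384 + 584 + 675 + 408 + 358 + 1936 = 4345
ΣP(2014)·Q(2014) = 3×96 + 11×73 + 9×75 + 12×34 + 1×358 + 17×88 = 288 + 803 + 675 + 408 + 358 + 1496 = 4028
Index = 4345 / 4028 × 100 = 107.8699

107.9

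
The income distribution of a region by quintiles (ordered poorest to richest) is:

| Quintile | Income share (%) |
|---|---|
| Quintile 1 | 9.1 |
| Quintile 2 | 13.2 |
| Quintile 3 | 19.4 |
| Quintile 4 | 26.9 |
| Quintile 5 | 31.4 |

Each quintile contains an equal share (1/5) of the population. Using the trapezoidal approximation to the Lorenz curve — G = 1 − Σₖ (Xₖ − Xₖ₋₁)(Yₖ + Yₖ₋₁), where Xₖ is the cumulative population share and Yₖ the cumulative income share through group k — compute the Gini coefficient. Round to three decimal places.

Cumulative income shares Yₖ: 0.0910, 0.2230, 0.4170, 0.6860, 1.0000
Σ (Xₖ−Xₖ₋₁)(Yₖ+Yₖ₋₁) = (1/5)(0.0910+0.0000) + (1/5)(0.2230+0.0910) + (1/5)(0.4170+0.2230) + (1/5)(0.6860+0.4170) + (1/5)(1.0000+0.6860)
  = 0.0182 + 0.0628 + 0.1280 + 0.2206 + 0.3372 = 0.7668
G = 1 − 0.7668 = 0.2332

0.233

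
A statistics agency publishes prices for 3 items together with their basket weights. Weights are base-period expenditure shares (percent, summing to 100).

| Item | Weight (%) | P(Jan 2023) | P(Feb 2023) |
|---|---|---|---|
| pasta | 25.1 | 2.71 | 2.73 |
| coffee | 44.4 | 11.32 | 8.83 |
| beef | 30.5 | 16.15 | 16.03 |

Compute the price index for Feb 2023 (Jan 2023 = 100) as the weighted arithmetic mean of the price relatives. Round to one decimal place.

pasta: 25.1 × (2.73/2.71) = 25.1 × 1.007380 = 25.2852
coffee: 44.4 × (8.83/11.32) = 44.4 × 0.780035 = 34.6336
beef: 30.5 × (16.03/16.15) = 30.5 × 0.992570 = 30.2734
Index = Σ wᵢ·(p₁ᵢ/p₀ᵢ) = 25.2852 + 34.6336 + 30.2734 = 90.1922

90.2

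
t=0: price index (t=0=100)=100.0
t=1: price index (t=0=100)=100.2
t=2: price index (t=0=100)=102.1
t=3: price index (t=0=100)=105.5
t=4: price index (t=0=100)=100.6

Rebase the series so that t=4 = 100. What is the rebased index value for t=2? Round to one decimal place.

Rebased(t=2) = 102.1 / 100.6 × 100 = 101.4911

101.5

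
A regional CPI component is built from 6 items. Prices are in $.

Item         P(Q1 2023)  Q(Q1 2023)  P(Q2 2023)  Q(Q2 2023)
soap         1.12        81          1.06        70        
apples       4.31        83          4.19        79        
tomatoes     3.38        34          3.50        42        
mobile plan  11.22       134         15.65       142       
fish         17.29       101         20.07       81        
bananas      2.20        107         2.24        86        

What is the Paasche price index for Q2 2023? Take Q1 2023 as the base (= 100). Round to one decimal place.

122.7

Paasche price index uses current-period quantities as weights.
ΣP(Q2 2023)·Q(Q2 2023) = 1.06×70 + 4.19×79 + 3.50×42 + 15.65×142 + 20.07×81 + 2.24×86 = 74.2 + 331.01 + 147 + 2222.3 + 1625.67 + 192.64 = 4592.82
ΣP(Q1 2023)·Q(Q2 2023) = 1.12×70 + 4.31×79 + 3.38×42 + 11.22×142 + 17.29×81 + 2.20×86 = 78.4 + 340.49 + 141.96 + 1593.24 + 1400.49 + 189.2 = 3743.78
Index = 4592.82 / 3743.78 × 100 = 122.6787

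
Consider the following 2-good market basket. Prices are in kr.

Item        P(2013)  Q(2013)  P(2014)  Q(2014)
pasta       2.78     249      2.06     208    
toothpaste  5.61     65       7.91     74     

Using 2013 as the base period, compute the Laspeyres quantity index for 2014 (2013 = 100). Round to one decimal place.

94.0

Laspeyres quantity index uses base-period prices as weights.
ΣP(2013)·Q(2014) = 2.78×208 + 5.61×74 = 578.24 + 415.14 = 993.38
ΣP(2013)·Q(2013) = 2.78×249 + 5.61×65 = 692.22 + 364.65 = 1056.87
Index = 993.38 / 1056.87 × 100 = 93.9926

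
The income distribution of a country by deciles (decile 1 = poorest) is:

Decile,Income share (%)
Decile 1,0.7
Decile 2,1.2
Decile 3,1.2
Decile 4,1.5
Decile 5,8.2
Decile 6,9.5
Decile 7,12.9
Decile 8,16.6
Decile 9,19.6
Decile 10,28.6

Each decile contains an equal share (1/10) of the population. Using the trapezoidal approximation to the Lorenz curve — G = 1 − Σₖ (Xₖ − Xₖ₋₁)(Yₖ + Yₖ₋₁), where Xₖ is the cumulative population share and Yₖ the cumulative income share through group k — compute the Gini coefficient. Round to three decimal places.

0.492

Cumulative income shares Yₖ: 0.0070, 0.0190, 0.0310, 0.0460, 0.1280, 0.2230, 0.3520, 0.5180, 0.7140, 1.0000
Σ (Xₖ−Xₖ₋₁)(Yₖ+Yₖ₋₁) = (1/10)(0.0070+0.0000) + (1/10)(0.0190+0.0070) + (1/10)(0.0310+0.0190) + (1/10)(0.0460+0.0310) + (1/10)(0.1280+0.0460) + (1/10)(0.2230+0.1280) + (1/10)(0.3520+0.2230) + (1/10)(0.5180+0.3520) + (1/10)(0.7140+0.5180) + (1/10)(1.0000+0.7140)
  = 0.0007 + 0.0026 + 0.0050 + 0.0077 + 0.0174 + 0.0351 + 0.0575 + 0.0870 + 0.1232 + 0.1714 = 0.5076
G = 1 − 0.5076 = 0.4924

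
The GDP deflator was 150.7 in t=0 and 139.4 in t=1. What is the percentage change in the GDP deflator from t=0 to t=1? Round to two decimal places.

-7.50%

Change = (139.4 − 150.7) / 150.7 × 100
       = -11.3 / 150.7 × 100 = -7.4983%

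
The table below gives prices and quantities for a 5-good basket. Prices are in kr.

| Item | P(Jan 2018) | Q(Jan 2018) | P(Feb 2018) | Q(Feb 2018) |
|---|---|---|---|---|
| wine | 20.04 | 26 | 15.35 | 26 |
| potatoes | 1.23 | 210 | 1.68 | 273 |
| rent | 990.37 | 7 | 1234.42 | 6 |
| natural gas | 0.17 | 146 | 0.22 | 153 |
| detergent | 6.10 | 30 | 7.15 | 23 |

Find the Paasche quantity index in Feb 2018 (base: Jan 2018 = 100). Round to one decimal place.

87.8

Paasche quantity index uses current-period prices as weights.
ΣP(Feb 2018)·Q(Feb 2018) = 15.35×26 + 1.68×273 + 1234.42×6 + 0.22×153 + 7.15×23 = 399.1 + 458.64 + 7406.52 + 33.66 + 164.45 = 8462.37
ΣP(Feb 2018)·Q(Jan 2018) = 15.35×26 + 1.68×210 + 1234.42×7 + 0.22×146 + 7.15×30 = 399.1 + 352.8 + 8640.94 + 32.12 + 214.5 = 9639.46
Index = 8462.37 / 9639.46 × 100 = 87.7888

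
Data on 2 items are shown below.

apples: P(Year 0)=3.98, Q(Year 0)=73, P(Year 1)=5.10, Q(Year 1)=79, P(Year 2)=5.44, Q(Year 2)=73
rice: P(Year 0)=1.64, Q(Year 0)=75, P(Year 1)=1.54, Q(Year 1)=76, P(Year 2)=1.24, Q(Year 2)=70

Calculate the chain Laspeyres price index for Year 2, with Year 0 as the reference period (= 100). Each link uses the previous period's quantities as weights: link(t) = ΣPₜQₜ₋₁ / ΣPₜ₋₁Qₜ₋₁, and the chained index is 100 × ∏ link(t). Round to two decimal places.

Link Year 0→Year 1:
ΣP(Year 1)Q(Year 0) = 5.10×73 + 1.54×75 = 372.3 + 115.5 = 487.8
ΣP(Year 0)Q(Year 0) = 3.98×73 + 1.64×75 = 290.54 + 123 = 413.54
link = 487.8/413.54 = 1.179572
Link Year 1→Year 2:
ΣP(Year 2)Q(Year 1) = 5.44×79 + 1.24×76 = 429.76 + 94.24 = 524
ΣP(Year 1)Q(Year 1) = 5.10×79 + 1.54×76 = 402.9 + 117.04 = 519.94
link = 524/519.94 = 1.007809
Chained index = 100 × 1.179572 × 1.007809 = 118.8782

118.88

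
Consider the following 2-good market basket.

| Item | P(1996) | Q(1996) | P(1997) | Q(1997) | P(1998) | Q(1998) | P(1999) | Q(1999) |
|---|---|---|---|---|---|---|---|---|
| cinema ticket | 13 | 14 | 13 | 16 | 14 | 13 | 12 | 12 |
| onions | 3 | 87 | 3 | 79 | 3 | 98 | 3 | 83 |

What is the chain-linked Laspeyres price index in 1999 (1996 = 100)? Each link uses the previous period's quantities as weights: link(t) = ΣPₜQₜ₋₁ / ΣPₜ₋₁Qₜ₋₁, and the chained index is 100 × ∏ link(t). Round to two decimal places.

97.94

Link 1996→1997:
ΣP(1997)Q(1996) = 13×14 + 3×87 = 182 + 261 = 443
ΣP(1996)Q(1996) = 13×14 + 3×87 = 182 + 261 = 443
link = 443/443 = 1.000000
Link 1997→1998:
ΣP(1998)Q(1997) = 14×16 + 3×79 = 224 + 237 = 461
ΣP(1997)Q(1997) = 13×16 + 3×79 = 208 + 237 = 445
link = 461/445 = 1.035955
Link 1998→1999:
ΣP(1999)Q(1998) = 12×13 + 3×98 = 156 + 294 = 450
ΣP(1998)Q(1998) = 14×13 + 3×98 = 182 + 294 = 476
link = 450/476 = 0.945378
Chained index = 100 × 1.000000 × 1.035955 × 0.945378 = 97.9369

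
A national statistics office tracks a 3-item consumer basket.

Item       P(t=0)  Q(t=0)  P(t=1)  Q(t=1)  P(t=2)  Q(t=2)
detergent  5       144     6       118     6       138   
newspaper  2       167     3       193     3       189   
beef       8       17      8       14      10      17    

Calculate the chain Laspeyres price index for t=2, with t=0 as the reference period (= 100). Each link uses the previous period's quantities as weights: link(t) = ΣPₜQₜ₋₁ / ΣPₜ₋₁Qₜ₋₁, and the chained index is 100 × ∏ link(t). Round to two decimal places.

128.66

Link t=0→t=1:
ΣP(t=1)Q(t=0) = 6×144 + 3×167 + 8×17 = 864 + 501 + 136 = 1501
ΣP(t=0)Q(t=0) = 5×144 + 2×167 + 8×17 = 720 + 334 + 136 = 1190
link = 1501/1190 = 1.261345
Link t=1→t=2:
ΣP(t=2)Q(t=1) = 6×118 + 3×193 + 10×14 = 708 + 579 + 140 = 1427
ΣP(t=1)Q(t=1) = 6×118 + 3×193 + 8×14 = 708 + 579 + 112 = 1399
link = 1427/1399 = 1.020014
Chained index = 100 × 1.261345 × 1.020014 = 128.6589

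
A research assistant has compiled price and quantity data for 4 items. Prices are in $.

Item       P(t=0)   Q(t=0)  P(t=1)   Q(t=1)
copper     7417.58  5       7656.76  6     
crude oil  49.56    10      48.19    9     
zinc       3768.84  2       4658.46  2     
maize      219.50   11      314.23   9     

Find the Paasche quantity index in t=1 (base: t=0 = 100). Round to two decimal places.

113.54

Paasche quantity index uses current-period prices as weights.
ΣP(t=1)·Q(t=1) = 7656.76×6 + 48.19×9 + 4658.46×2 + 314.23×9 = 45940.56 + 433.71 + 9316.92 + 2828.07 = 58519.26
ΣP(t=1)·Q(t=0) = 7656.76×5 + 48.19×10 + 4658.46×2 + 314.23×11 = 38283.8 + 481.9 + 9316.92 + 3456.53 = 51539.15
Index = 58519.26 / 51539.15 × 100 = 113.5433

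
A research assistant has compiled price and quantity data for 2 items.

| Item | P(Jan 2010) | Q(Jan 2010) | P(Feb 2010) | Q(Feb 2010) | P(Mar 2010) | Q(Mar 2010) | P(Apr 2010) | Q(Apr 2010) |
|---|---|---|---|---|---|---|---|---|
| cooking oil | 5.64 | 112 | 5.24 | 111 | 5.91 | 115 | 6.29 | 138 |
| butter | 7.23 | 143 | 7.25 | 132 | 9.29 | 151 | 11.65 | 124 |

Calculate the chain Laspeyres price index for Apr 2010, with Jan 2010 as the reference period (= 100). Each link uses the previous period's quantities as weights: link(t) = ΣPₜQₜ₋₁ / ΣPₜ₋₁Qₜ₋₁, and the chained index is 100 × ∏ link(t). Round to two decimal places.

Link Jan 2010→Feb 2010:
ΣP(Feb 2010)Q(Jan 2010) = 5.24×112 + 7.25×143 = 586.88 + 1036.75 = 1623.63
ΣP(Jan 2010)Q(Jan 2010) = 5.64×112 + 7.23×143 = 631.68 + 1033.89 = 1665.57
link = 1623.63/1665.57 = 0.974819
Link Feb 2010→Mar 2010:
ΣP(Mar 2010)Q(Feb 2010) = 5.91×111 + 9.29×132 = 656.01 + 1226.28 = 1882.29
ΣP(Feb 2010)Q(Feb 2010) = 5.24×111 + 7.25×132 = 581.64 + 957 = 1538.64
link = 1882.29/1538.64 = 1.223347
Link Mar 2010→Apr 2010:
ΣP(Apr 2010)Q(Mar 2010) = 6.29×115 + 11.65×151 = 723.35 + 1759.15 = 2482.5
ΣP(Mar 2010)Q(Mar 2010) = 5.91×115 + 9.29×151 = 679.65 + 1402.79 = 2082.44
link = 2482.5/2082.44 = 1.192111
Chained index = 100 × 0.974819 × 1.223347 × 1.192111 = 142.1643

142.16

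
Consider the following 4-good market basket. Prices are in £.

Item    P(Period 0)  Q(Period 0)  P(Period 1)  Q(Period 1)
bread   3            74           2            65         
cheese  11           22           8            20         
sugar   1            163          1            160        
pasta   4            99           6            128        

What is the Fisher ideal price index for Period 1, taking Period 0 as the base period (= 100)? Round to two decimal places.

Laspeyres component (base-period weights):
ΣP(Period 1)Q(Period 0) = 2×74 + 8×22 + 1×163 + 6×99 = 148 + 176 + 163 + 594 = 1081
ΣP(Period 0)Q(Period 0) = 3×74 + 11×22 + 1×163 + 4×99 = 222 + 242 + 163 + 396 = 1023
L = 1081 / 1023 × 100 = 105.6696
Paasche component (current-period weights):
ΣP(Period 1)Q(Period 1) = 2×65 + 8×20 + 1×160 + 6×128 = 130 + 160 + 160 + 768 = 1218
ΣP(Period 0)Q(Period 1) = 3×65 + 11×20 + 1×160 + 4×128 = 195 + 220 + 160 + 512 = 1087
P = 1218 / 1087 × 100 = 112.0515
Fisher = √(L × P) = √(105.6696 × 112.0515) = 108.8138

108.81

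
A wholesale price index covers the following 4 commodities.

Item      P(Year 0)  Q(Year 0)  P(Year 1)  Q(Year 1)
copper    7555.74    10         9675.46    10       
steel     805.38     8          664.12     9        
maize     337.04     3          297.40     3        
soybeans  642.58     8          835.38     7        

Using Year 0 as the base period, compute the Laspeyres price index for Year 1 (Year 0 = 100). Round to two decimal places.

124.38

Laspeyres price index uses base-period quantities as weights.
ΣP(Year 1)·Q(Year 0) = 9675.46×10 + 664.12×8 + 297.40×3 + 835.38×8 = 96754.6 + 5312.96 + 892.2 + 6683.04 = 109642.8
ΣP(Year 0)·Q(Year 0) = 7555.74×10 + 805.38×8 + 337.04×3 + 642.58×8 = 75557.4 + 6443.04 + 1011.12 + 5140.64 = 88152.2
Index = 109642.8 / 88152.2 × 100 = 124.3790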